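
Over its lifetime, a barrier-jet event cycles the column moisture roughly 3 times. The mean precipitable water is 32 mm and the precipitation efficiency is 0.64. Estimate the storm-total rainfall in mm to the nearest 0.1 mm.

Each cycle deposits ε × PW = 0.64 × 32 = 20.48 mm.
Over 3 cycles: 3 × 20.48 = 61.4 mm.

rainfall ≈ 61.4 mm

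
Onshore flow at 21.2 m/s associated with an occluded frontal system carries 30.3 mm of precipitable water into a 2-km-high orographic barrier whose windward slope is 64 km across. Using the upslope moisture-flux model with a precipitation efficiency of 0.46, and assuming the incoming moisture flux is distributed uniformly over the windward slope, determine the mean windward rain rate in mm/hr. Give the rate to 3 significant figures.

Incoming column moisture flux per unit ridge length: F = V × PW = 21.2 × 30.3 = 642.36 mm·m/s.
Spread over the 64 km slope with efficiency ε = 0.46: R = ε·F/W = 0.46 × 642.36 / 64000 m = 4.617e-03 mm/s.
R = 4.617e-03 × 3600 = 16.6 mm/hr.

R ≈ 16.6 mm/hr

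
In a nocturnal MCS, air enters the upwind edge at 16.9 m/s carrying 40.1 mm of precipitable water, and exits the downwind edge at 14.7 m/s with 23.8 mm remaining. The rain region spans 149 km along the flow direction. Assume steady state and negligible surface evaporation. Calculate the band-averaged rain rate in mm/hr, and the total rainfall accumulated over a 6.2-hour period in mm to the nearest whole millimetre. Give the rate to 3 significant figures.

Column moisture flux per unit crosswind length is F = V × PW.
Inflow: F_in = 16.9 × 40.1 = 677.69 mm·m/s
Outflow: F_out = 14.7 × 23.8 = 349.86 mm·m/s
Steady-state rate R = (F_in − F_out)/L = (677.69 − 349.86) / 149000 m = 2.200e-03 mm/s.
R = 2.200e-03 × 3600 = 7.92 mm/hr.
Over 6.2 h: total = 7.92 × 6.2 = 49.104 ≈ 49 mm.

R ≈ 7.92 mm/hr; total ≈ 49 mm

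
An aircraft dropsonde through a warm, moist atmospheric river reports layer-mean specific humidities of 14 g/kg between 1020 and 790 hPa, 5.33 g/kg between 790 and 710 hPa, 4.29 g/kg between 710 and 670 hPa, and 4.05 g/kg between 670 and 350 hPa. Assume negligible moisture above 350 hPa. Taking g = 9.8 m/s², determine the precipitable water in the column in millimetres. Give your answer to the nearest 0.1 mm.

PW ≈ 52.2 mm

Precipitable water is the column-integrated vapour mass per unit area: PW = (1/g) Σ q̄ Δp, with q in kg/kg and Δp in Pa (1 kg/m² of water = 1 mm).
Layer 1020–790 hPa: Δp = 230 hPa = 23000 Pa, q̄ = 0.014 kg/kg → 0.014 × 23000 / 9.8 = 32.86 mm
Layer 790–710 hPa: Δp = 80 hPa = 8000 Pa, q̄ = 0.00533 kg/kg → 0.00533 × 8000 / 9.8 = 4.35 mm
Layer 710–670 hPa: Δp = 40 hPa = 4000 Pa, q̄ = 0.00429 kg/kg → 0.00429 × 4000 / 9.8 = 1.75 mm
Layer 670–350 hPa: Δp = 320 hPa = 32000 Pa, q̄ = 0.00405 kg/kg → 0.00405 × 32000 / 9.8 = 13.22 mm
PW = 32.86 + 4.35 + 1.75 + 13.22 = 52.18 ≈ 52.2 mm.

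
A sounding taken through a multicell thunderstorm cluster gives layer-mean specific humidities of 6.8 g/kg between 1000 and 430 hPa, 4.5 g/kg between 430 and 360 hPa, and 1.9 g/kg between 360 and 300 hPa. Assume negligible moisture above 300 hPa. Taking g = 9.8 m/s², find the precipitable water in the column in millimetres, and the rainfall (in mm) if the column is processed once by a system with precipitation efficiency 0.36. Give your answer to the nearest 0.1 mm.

Precipitable water is the column-integrated vapour mass per unit area: PW = (1/g) Σ q̄ Δp, with q in kg/kg and Δp in Pa (1 kg/m² of water = 1 mm).
Layer 1000–430 hPa: Δp = 570 hPa = 57000 Pa, q̄ = 0.0068 kg/kg → 0.0068 × 57000 / 9.8 = 39.55 mm
Layer 430–360 hPa: Δp = 70 hPa = 7000 Pa, q̄ = 0.0045 kg/kg → 0.0045 × 7000 / 9.8 = 3.21 mm
Layer 360–300 hPa: Δp = 60 hPa = 6000 Pa, q̄ = 0.0019 kg/kg → 0.0019 × 6000 / 9.8 = 1.16 mm
PW = 39.55 + 3.21 + 1.16 = 43.92 ≈ 43.9 mm.
Rainfall = ε × PW = 0.36 × 43.9 = 15.8 mm.

PW ≈ 43.9 mm; rainfall ≈ 15.8 mm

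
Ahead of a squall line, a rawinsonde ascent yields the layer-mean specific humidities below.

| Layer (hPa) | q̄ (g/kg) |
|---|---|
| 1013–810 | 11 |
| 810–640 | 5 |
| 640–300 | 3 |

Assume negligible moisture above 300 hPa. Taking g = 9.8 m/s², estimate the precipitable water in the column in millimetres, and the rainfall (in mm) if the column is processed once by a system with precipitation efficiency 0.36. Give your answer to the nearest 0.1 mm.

PW ≈ 41.9 mm; rainfall ≈ 15.1 mm

Precipitable water is the column-integrated vapour mass per unit area: PW = (1/g) Σ q̄ Δp, with q in kg/kg and Δp in Pa (1 kg/m² of water = 1 mm).
Layer 1013–810 hPa: Δp = 203 hPa = 20300 Pa, q̄ = 0.011 kg/kg → 0.011 × 20300 / 9.8 = 22.79 mm
Layer 810–640 hPa: Δp = 170 hPa = 17000 Pa, q̄ = 0.005 kg/kg → 0.005 × 17000 / 9.8 = 8.67 mm
Layer 640–300 hPa: Δp = 340 hPa = 34000 Pa, q̄ = 0.003 kg/kg → 0.003 × 34000 / 9.8 = 10.41 mm
PW = 22.79 + 8.67 + 10.41 = 41.87 ≈ 41.9 mm.
Rainfall = ε × PW = 0.36 × 41.9 = 15.1 mm.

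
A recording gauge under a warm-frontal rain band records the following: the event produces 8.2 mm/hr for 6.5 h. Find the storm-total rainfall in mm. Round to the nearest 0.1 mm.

Total = Σ Rᵢ Δtᵢ = 8.2 × 6.5
      = 53.3 = 53.3 mm.

total ≈ 53.3 mm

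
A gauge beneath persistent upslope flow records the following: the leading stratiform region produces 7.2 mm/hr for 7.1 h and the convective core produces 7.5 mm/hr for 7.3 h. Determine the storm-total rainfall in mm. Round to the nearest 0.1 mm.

total ≈ 105.9 mm

Total = Σ Rᵢ Δtᵢ = 7.2 × 7.1 + 7.5 × 7.3
      = 51.12 + 54.75 = 105.9 mm.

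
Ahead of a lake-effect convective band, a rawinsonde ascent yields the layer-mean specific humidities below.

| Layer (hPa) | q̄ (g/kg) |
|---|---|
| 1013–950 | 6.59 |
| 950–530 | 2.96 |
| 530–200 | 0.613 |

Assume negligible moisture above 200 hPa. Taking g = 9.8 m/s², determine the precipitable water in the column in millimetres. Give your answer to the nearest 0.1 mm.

Precipitable water is the column-integrated vapour mass per unit area: PW = (1/g) Σ q̄ Δp, with q in kg/kg and Δp in Pa (1 kg/m² of water = 1 mm).
Layer 1013–950 hPa: Δp = 63 hPa = 6300 Pa, q̄ = 0.00659 kg/kg → 0.00659 × 6300 / 9.8 = 4.24 mm
Layer 950–530 hPa: Δp = 420 hPa = 42000 Pa, q̄ = 0.00296 kg/kg → 0.00296 × 42000 / 9.8 = 12.69 mm
Layer 530–200 hPa: Δp = 330 hPa = 33000 Pa, q̄ = 0.000613 kg/kg → 0.000613 × 33000 / 9.8 = 2.06 mm
PW = 4.24 + 12.69 + 2.06 = 18.99 ≈ 19.0 mm.

PW ≈ 19.0 mm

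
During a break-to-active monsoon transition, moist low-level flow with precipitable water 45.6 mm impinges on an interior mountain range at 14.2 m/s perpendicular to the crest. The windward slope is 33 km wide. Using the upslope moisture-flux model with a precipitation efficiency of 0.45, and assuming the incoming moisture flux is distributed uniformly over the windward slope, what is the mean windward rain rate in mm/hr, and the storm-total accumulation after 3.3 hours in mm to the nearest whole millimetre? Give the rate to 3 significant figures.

Incoming column moisture flux per unit ridge length: F = V × PW = 14.2 × 45.6 = 647.52 mm·m/s.
Spread over the 33 km slope with efficiency ε = 0.45: R = ε·F/W = 0.45 × 647.52 / 33000 m = 8.830e-03 mm/s.
R = 8.830e-03 × 3600 = 31.8 mm/hr.
Over 3.3 h: total = 31.8 × 3.3 = 104.94 ≈ 105 mm.

R ≈ 31.8 mm/hr; total ≈ 105 mm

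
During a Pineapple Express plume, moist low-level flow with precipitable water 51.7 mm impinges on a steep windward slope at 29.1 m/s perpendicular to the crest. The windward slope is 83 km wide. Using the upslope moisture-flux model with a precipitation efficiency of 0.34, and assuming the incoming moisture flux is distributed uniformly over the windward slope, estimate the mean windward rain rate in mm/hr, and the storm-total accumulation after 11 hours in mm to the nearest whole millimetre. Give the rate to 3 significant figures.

Incoming column moisture flux per unit ridge length: F = V × PW = 29.1 × 51.7 = 1504.47 mm·m/s.
Spread over the 83 km slope with efficiency ε = 0.34: R = ε·F/W = 0.34 × 1504.47 / 83000 m = 6.163e-03 mm/s.
R = 6.163e-03 × 3600 = 22.2 mm/hr.
Over 11 h: total = 22.2 × 11 = 244.2 ≈ 244 mm.

R ≈ 22.2 mm/hr; total ≈ 244 mm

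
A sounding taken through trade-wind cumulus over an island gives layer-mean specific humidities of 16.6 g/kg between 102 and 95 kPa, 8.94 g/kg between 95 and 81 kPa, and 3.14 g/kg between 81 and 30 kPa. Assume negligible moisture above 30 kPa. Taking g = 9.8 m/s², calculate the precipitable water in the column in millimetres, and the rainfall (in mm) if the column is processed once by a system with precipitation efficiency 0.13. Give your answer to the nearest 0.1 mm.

Precipitable water is the column-integrated vapour mass per unit area: PW = (1/g) Σ q̄ Δp, with q in kg/kg and Δp in Pa (1 kg/m² of water = 1 mm).
Layer 102–95 kPa: Δp = 70 hPa = 7000 Pa, q̄ = 0.0166 kg/kg → 0.0166 × 7000 / 9.8 = 11.86 mm
Layer 95–81 kPa: Δp = 140 hPa = 14000 Pa, q̄ = 0.00894 kg/kg → 0.00894 × 14000 / 9.8 = 12.77 mm
Layer 81–30 kPa: Δp = 510 hPa = 51000 Pa, q̄ = 0.00314 kg/kg → 0.00314 × 51000 / 9.8 = 16.34 mm
PW = 11.86 + 12.77 + 16.34 = 40.97 ≈ 41.0 mm.
Rainfall = ε × PW = 0.13 × 41.0 = 5.3 mm.

PW ≈ 41.0 mm; rainfall ≈ 5.3 mm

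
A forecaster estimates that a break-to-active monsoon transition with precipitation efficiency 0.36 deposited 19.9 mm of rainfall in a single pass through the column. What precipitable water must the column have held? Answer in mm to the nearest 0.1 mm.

PW ≈ 55.3 mm

PW = rainfall / ε = 19.9 / 0.36 = 55.3 mm.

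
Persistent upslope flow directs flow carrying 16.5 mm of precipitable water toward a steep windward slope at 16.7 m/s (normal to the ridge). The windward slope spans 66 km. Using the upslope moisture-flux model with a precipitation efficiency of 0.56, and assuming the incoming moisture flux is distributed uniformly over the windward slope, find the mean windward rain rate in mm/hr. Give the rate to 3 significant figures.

Incoming column moisture flux per unit ridge length: F = V × PW = 16.7 × 16.5 = 275.55 mm·m/s.
Spread over the 66 km slope with efficiency ε = 0.56: R = ε·F/W = 0.56 × 275.55 / 66000 m = 2.338e-03 mm/s.
R = 2.338e-03 × 3600 = 8.42 mm/hr.

R ≈ 8.42 mm/hr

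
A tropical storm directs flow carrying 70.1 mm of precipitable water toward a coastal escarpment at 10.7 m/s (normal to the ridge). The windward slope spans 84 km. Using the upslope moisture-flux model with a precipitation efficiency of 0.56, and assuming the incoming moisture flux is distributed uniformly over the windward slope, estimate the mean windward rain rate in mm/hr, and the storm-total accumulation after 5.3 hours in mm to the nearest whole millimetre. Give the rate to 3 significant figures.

R ≈ 18.0 mm/hr; total ≈ 95 mm

Incoming column moisture flux per unit ridge length: F = V × PW = 10.7 × 70.1 = 750.07 mm·m/s.
Spread over the 84 km slope with efficiency ε = 0.56: R = ε·F/W = 0.56 × 750.07 / 84000 m = 5.000e-03 mm/s.
R = 5.000e-03 × 3600 = 18.0 mm/hr.
Over 5.3 h: total = 18.0 × 5.3 = 95.4 ≈ 95 mm.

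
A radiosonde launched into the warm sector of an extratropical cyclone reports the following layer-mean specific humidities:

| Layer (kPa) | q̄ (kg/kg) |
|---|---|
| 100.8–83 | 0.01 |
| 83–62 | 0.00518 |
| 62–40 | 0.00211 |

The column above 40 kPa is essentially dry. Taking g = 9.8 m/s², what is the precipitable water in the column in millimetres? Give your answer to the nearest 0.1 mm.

PW ≈ 34.0 mm

Precipitable water is the column-integrated vapour mass per unit area: PW = (1/g) Σ q̄ Δp, with q in kg/kg and Δp in Pa (1 kg/m² of water = 1 mm).
Layer 100.8–83 kPa: Δp = 178 hPa = 17800 Pa, q̄ = 0.01 kg/kg → 0.01 × 17800 / 9.8 = 18.16 mm
Layer 83–62 kPa: Δp = 210 hPa = 21000 Pa, q̄ = 0.00518 kg/kg → 0.00518 × 21000 / 9.8 = 11.10 mm
Layer 62–40 kPa: Δp = 220 hPa = 22000 Pa, q̄ = 0.00211 kg/kg → 0.00211 × 22000 / 9.8 = 4.74 mm
PW = 18.16 + 11.10 + 4.74 = 34.00 ≈ 34.0 mm.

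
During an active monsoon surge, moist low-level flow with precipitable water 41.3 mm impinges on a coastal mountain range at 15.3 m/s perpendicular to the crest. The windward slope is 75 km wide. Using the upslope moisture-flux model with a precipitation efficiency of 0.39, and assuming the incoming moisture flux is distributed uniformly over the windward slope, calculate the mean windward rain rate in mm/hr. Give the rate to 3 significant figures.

Incoming column moisture flux per unit ridge length: F = V × PW = 15.3 × 41.3 = 631.89 mm·m/s.
Spread over the 75 km slope with efficiency ε = 0.39: R = ε·F/W = 0.39 × 631.89 / 75000 m = 3.286e-03 mm/s.
R = 3.286e-03 × 3600 = 11.8 mm/hr.

R ≈ 11.8 mm/hr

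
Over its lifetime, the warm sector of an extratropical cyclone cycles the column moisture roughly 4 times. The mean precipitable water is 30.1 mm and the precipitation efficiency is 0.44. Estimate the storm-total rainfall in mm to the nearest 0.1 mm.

rainfall ≈ 53.0 mm

Each cycle deposits ε × PW = 0.44 × 30.1 = 13.244 mm.
Over 4 cycles: 4 × 13.244 = 53.0 mm.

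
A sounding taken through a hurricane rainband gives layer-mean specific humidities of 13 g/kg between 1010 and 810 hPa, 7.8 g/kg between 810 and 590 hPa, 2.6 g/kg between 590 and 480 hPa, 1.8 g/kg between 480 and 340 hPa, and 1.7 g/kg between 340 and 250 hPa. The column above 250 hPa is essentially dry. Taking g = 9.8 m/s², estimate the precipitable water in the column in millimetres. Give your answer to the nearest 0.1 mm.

Precipitable water is the column-integrated vapour mass per unit area: PW = (1/g) Σ q̄ Δp, with q in kg/kg and Δp in Pa (1 kg/m² of water = 1 mm).
Layer 1010–810 hPa: Δp = 200 hPa = 20000 Pa, q̄ = 0.013 kg/kg → 0.013 × 20000 / 9.8 = 26.53 mm
Layer 810–590 hPa: Δp = 220 hPa = 22000 Pa, q̄ = 0.0078 kg/kg → 0.0078 × 22000 / 9.8 = 17.51 mm
Layer 590–480 hPa: Δp = 110 hPa = 11000 Pa, q̄ = 0.0026 kg/kg → 0.0026 × 11000 / 9.8 = 2.92 mm
Layer 480–340 hPa: Δp = 140 hPa = 14000 Pa, q̄ = 0.0018 kg/kg → 0.0018 × 14000 / 9.8 = 2.57 mm
Layer 340–250 hPa: Δp = 90 hPa = 9000 Pa, q̄ = 0.0017 kg/kg → 0.0017 × 9000 / 9.8 = 1.56 mm
PW = 26.53 + 17.51 + 2.92 + 2.57 + 1.56 = 51.09 ≈ 51.1 mm.

PW ≈ 51.1 mm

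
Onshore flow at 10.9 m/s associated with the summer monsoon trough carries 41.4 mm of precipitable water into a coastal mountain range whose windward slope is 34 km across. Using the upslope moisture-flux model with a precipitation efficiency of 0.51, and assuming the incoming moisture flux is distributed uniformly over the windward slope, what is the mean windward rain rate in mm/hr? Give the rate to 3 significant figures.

R ≈ 24.4 mm/hr

Incoming column moisture flux per unit ridge length: F = V × PW = 10.9 × 41.4 = 451.26 mm·m/s.
Spread over the 34 km slope with efficiency ε = 0.51: R = ε·F/W = 0.51 × 451.26 / 34000 m = 6.769e-03 mm/s.
R = 6.769e-03 × 3600 = 24.4 mm/hr.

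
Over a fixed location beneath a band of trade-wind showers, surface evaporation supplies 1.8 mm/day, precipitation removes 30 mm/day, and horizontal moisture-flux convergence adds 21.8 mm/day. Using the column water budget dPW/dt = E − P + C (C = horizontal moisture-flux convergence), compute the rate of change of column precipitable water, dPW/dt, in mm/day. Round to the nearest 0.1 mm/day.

dPW/dt = E − P + C = 1.8 − 30 + (21.8) = -6.4 mm/day.

dPW/dt ≈ -6.4 mm/day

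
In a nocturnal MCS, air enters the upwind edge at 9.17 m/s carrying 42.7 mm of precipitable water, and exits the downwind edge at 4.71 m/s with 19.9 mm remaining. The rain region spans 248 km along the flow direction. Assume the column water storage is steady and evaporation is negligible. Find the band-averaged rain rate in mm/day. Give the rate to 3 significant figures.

Column moisture flux per unit crosswind length is F = V × PW.
Inflow: F_in = 9.17 × 42.7 = 391.559 mm·m/s
Outflow: F_out = 4.71 × 19.9 = 93.729 mm·m/s
Steady-state rate R = (F_in − F_out)/L = (391.559 − 93.729) / 248000 m = 1.201e-03 mm/s.
R = 1.201e-03 × 3600 × 24 = 104 mm/day.

R ≈ 104 mm/day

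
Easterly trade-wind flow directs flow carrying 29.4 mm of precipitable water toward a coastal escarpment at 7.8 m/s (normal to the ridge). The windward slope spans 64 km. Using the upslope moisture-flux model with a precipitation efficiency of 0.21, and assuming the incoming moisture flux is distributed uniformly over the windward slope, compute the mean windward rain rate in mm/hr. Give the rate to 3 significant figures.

R ≈ 2.71 mm/hr

Incoming column moisture flux per unit ridge length: F = V × PW = 7.8 × 29.4 = 229.32 mm·m/s.
Spread over the 64 km slope with efficiency ε = 0.21: R = ε·F/W = 0.21 × 229.32 / 64000 m = 7.525e-04 mm/s.
R = 7.525e-04 × 3600 = 2.71 mm/hr.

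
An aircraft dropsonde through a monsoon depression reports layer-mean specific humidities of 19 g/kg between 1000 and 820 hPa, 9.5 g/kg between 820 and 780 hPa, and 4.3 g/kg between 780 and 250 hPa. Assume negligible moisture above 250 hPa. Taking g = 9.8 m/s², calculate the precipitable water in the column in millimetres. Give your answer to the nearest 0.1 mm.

Precipitable water is the column-integrated vapour mass per unit area: PW = (1/g) Σ q̄ Δp, with q in kg/kg and Δp in Pa (1 kg/m² of water = 1 mm).
Layer 1000–820 hPa: Δp = 180 hPa = 18000 Pa, q̄ = 0.019 kg/kg → 0.019 × 18000 / 9.8 = 34.90 mm
Layer 820–780 hPa: Δp = 40 hPa = 4000 Pa, q̄ = 0.0095 kg/kg → 0.0095 × 4000 / 9.8 = 3.88 mm
Layer 780–250 hPa: Δp = 530 hPa = 53000 Pa, q̄ = 0.0043 kg/kg → 0.0043 × 53000 / 9.8 = 23.26 mm
PW = 34.90 + 3.88 + 23.26 = 62.04 ≈ 62.0 mm.

PW ≈ 62.0 mm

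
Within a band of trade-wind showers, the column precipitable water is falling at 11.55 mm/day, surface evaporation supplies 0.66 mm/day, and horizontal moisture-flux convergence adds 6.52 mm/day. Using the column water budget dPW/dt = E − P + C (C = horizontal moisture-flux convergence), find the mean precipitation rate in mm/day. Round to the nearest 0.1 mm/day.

P ≈ 18.7 mm/day

dPW/dt = -11.55 mm/day.
P = E + C − dPW/dt = 0.66 + (6.52) − (-11.55) = 18.7 mm/day.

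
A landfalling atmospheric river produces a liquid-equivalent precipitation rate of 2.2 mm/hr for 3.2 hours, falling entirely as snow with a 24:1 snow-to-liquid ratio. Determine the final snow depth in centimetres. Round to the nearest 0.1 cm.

snow depth ≈ 16.9 cm

Liquid-equivalent depth = 2.2 × 3.2 = 7.04 mm.
Snow depth = 7.04 mm × 24 = 168.96 mm = 16.9 cm.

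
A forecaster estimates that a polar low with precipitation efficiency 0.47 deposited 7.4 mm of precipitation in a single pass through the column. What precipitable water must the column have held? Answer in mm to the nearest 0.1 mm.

PW ≈ 15.7 mm

PW = precipitation / ε = 7.4 / 0.47 = 15.7 mm.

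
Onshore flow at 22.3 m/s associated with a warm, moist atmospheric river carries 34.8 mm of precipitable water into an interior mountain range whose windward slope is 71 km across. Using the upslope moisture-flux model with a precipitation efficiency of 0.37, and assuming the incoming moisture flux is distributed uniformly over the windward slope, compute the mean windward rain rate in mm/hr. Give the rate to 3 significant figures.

R ≈ 14.6 mm/hr

Incoming column moisture flux per unit ridge length: F = V × PW = 22.3 × 34.8 = 776.04 mm·m/s.
Spread over the 71 km slope with efficiency ε = 0.37: R = ε·F/W = 0.37 × 776.04 / 71000 m = 4.044e-03 mm/s.
R = 4.044e-03 × 3600 = 14.6 mm/hr.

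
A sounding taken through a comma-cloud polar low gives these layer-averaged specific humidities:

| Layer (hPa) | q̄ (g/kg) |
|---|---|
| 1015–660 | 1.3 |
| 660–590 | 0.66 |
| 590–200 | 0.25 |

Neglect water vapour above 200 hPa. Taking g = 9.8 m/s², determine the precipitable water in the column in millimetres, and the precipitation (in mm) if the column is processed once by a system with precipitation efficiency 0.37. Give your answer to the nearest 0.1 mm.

PW ≈ 6.2 mm; precipitation ≈ 2.3 mm

Precipitable water is the column-integrated vapour mass per unit area: PW = (1/g) Σ q̄ Δp, with q in kg/kg and Δp in Pa (1 kg/m² of water = 1 mm).
Layer 1015–660 hPa: Δp = 355 hPa = 35500 Pa, q̄ = 0.0013 kg/kg → 0.0013 × 35500 / 9.8 = 4.71 mm
Layer 660–590 hPa: Δp = 70 hPa = 7000 Pa, q̄ = 0.00066 kg/kg → 0.00066 × 7000 / 9.8 = 0.47 mm
Layer 590–200 hPa: Δp = 390 hPa = 39000 Pa, q̄ = 0.00025 kg/kg → 0.00025 × 39000 / 9.8 = 0.99 mm
PW = 4.71 + 0.47 + 0.99 = 6.17 ≈ 6.2 mm.
Precipitation = ε × PW = 0.37 × 6.2 = 2.3 mm.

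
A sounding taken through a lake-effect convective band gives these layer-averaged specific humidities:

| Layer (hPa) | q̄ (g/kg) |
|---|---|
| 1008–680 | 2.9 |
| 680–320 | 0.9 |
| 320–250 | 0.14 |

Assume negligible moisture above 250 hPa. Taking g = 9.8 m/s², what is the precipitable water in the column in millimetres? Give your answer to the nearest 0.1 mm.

PW ≈ 13.1 mm

Precipitable water is the column-integrated vapour mass per unit area: PW = (1/g) Σ q̄ Δp, with q in kg/kg and Δp in Pa (1 kg/m² of water = 1 mm).
Layer 1008–680 hPa: Δp = 328 hPa = 32800 Pa, q̄ = 0.0029 kg/kg → 0.0029 × 32800 / 9.8 = 9.71 mm
Layer 680–320 hPa: Δp = 360 hPa = 36000 Pa, q̄ = 0.0009 kg/kg → 0.0009 × 36000 / 9.8 = 3.31 mm
Layer 320–250 hPa: Δp = 70 hPa = 7000 Pa, q̄ = 0.00014 kg/kg → 0.00014 × 7000 / 9.8 = 0.10 mm
PW = 9.71 + 3.31 + 0.10 = 13.12 ≈ 13.1 mm.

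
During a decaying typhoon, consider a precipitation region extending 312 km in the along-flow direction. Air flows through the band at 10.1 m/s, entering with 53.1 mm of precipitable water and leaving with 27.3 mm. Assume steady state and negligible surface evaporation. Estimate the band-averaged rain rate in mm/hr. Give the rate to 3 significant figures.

R ≈ 3.01 mm/hr

Column moisture flux per unit crosswind length is F = V × PW.
Inflow: F_in = 10.1 × 53.1 = 536.31 mm·m/s
Outflow: F_out = 10.1 × 27.3 = 275.73 mm·m/s
Steady-state rate R = (F_in − F_out)/L = (536.31 − 275.73) / 312000 m = 8.352e-04 mm/s.
R = 8.352e-04 × 3600 = 3.01 mm/hr.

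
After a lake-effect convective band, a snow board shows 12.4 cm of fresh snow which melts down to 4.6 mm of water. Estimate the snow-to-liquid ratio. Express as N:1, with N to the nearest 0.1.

Ratio = snow depth / SWE = 124 mm / 4.6 mm = 27.0, i.e. 27.0:1.

ratio ≈ 27.0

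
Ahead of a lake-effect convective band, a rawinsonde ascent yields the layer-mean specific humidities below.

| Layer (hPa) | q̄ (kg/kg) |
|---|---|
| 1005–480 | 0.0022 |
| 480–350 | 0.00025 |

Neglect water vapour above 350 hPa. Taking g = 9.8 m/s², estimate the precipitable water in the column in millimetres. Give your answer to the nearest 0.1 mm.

PW ≈ 12.1 mm

Precipitable water is the column-integrated vapour mass per unit area: PW = (1/g) Σ q̄ Δp, with q in kg/kg and Δp in Pa (1 kg/m² of water = 1 mm).
Layer 1005–480 hPa: Δp = 525 hPa = 52500 Pa, q̄ = 0.0022 kg/kg → 0.0022 × 52500 / 9.8 = 11.79 mm
Layer 480–350 hPa: Δp = 130 hPa = 13000 Pa, q̄ = 0.00025 kg/kg → 0.00025 × 13000 / 9.8 = 0.33 mm
PW = 11.79 + 0.33 = 12.12 ≈ 12.1 mm.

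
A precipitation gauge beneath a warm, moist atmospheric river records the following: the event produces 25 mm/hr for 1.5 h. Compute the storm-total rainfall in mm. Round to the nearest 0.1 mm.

total ≈ 37.5 mm

Total = Σ Rᵢ Δtᵢ = 25 × 1.5
      = 37.5 = 37.5 mm.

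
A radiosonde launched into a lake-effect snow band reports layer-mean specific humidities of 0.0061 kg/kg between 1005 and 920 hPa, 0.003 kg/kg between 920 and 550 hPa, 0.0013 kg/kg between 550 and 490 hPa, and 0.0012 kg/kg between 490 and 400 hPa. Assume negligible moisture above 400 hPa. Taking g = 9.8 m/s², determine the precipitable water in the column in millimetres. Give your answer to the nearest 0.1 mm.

PW ≈ 18.5 mm

Precipitable water is the column-integrated vapour mass per unit area: PW = (1/g) Σ q̄ Δp, with q in kg/kg and Δp in Pa (1 kg/m² of water = 1 mm).
Layer 1005–920 hPa: Δp = 85 hPa = 8500 Pa, q̄ = 0.0061 kg/kg → 0.0061 × 8500 / 9.8 = 5.29 mm
Layer 920–550 hPa: Δp = 370 hPa = 37000 Pa, q̄ = 0.003 kg/kg → 0.003 × 37000 / 9.8 = 11.33 mm
Layer 550–490 hPa: Δp = 60 hPa = 6000 Pa, q̄ = 0.0013 kg/kg → 0.0013 × 6000 / 9.8 = 0.80 mm
Layer 490–400 hPa: Δp = 90 hPa = 9000 Pa, q̄ = 0.0012 kg/kg → 0.0012 × 9000 / 9.8 = 1.10 mm
PW = 5.29 + 11.33 + 0.80 + 1.10 = 18.52 ≈ 18.5 mm.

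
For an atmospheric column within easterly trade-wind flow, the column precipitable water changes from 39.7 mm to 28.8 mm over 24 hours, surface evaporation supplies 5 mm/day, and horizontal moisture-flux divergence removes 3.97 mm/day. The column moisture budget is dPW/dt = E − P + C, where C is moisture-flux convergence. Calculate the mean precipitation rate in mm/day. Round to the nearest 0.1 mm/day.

P ≈ 11.9 mm/day

dPW/dt = (28.8 − 39.7) mm / (24/24 day) = -10.900 mm/day.
P = E + C − dPW/dt = 5 + (-3.97) − (-10.900) = 11.9 mm/day.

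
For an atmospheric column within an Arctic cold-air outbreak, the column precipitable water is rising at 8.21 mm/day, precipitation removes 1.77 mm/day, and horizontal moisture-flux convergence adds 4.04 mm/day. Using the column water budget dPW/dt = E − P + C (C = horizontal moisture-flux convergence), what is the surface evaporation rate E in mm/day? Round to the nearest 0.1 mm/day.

dPW/dt = +8.21 mm/day.
E = dPW/dt + P − C = (+8.21) + 1.77 − (4.04) = 5.9 mm/day.

E ≈ 5.9 mm/day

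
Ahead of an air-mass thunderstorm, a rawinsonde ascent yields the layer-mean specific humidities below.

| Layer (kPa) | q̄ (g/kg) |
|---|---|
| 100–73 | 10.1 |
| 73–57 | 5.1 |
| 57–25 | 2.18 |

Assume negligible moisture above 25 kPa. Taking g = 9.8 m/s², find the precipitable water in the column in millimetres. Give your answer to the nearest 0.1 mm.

Precipitable water is the column-integrated vapour mass per unit area: PW = (1/g) Σ q̄ Δp, with q in kg/kg and Δp in Pa (1 kg/m² of water = 1 mm).
Layer 100–73 kPa: Δp = 270 hPa = 27000 Pa, q̄ = 0.0101 kg/kg → 0.0101 × 27000 / 9.8 = 27.83 mm
Layer 73–57 kPa: Δp = 160 hPa = 16000 Pa, q̄ = 0.0051 kg/kg → 0.0051 × 16000 / 9.8 = 8.33 mm
Layer 57–25 kPa: Δp = 320 hPa = 32000 Pa, q̄ = 0.00218 kg/kg → 0.00218 × 32000 / 9.8 = 7.12 mm
PW = 27.83 + 8.33 + 7.12 = 43.28 ≈ 43.3 mm.

PW ≈ 43.3 mm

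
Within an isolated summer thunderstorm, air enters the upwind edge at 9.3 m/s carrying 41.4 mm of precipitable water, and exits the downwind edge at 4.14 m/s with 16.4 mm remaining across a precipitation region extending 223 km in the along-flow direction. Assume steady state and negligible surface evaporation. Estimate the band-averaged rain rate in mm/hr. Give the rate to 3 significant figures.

Column moisture flux per unit crosswind length is F = V × PW.
Inflow: F_in = 9.3 × 41.4 = 385.02 mm·m/s
Outflow: F_out = 4.14 × 16.4 = 67.896 mm·m/s
Steady-state rate R = (F_in − F_out)/L = (385.02 − 67.896) / 223000 m = 1.422e-03 mm/s.
R = 1.422e-03 × 3600 = 5.12 mm/hr.

R ≈ 5.12 mm/hr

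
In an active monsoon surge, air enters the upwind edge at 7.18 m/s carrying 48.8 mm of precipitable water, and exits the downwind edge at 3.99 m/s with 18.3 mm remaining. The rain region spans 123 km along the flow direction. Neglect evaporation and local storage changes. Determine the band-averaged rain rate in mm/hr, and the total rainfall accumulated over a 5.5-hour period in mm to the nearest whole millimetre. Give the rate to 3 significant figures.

Column moisture flux per unit crosswind length is F = V × PW.
Inflow: F_in = 7.18 × 48.8 = 350.384 mm·m/s
Outflow: F_out = 3.99 × 18.3 = 73.017 mm·m/s
Steady-state rate R = (F_in − F_out)/L = (350.384 − 73.017) / 123000 m = 2.255e-03 mm/s.
R = 2.255e-03 × 3600 = 8.12 mm/hr.
Over 5.5 h: total = 8.12 × 5.5 = 44.66 ≈ 45 mm.

R ≈ 8.12 mm/hr; total ≈ 45 mm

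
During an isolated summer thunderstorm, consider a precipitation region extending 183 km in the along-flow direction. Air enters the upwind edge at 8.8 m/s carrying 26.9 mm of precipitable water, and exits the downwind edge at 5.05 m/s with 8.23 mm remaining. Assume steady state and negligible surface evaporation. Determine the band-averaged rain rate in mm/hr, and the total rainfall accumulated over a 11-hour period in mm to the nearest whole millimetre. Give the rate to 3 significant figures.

R ≈ 3.84 mm/hr; total ≈ 42 mm

Column moisture flux per unit crosswind length is F = V × PW.
Inflow: F_in = 8.8 × 26.9 = 236.72 mm·m/s
Outflow: F_out = 5.05 × 8.23 = 41.5615 mm·m/s
Steady-state rate R = (F_in − F_out)/L = (236.72 − 41.5615) / 183000 m = 1.066e-03 mm/s.
R = 1.066e-03 × 3600 = 3.84 mm/hr.
Over 11 h: total = 3.84 × 11 = 42.24 ≈ 42 mm.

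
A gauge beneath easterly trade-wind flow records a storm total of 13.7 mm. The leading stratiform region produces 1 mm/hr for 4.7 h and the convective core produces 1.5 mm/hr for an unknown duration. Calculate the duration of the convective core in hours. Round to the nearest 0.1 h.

Known phases: 1 × 4.7 = 4.7 mm.
Remaining depth = 13.7 − 4.7 = 9 mm.
Duration = 9 / 1.5 = 6.0 h.

duration ≈ 6.0 h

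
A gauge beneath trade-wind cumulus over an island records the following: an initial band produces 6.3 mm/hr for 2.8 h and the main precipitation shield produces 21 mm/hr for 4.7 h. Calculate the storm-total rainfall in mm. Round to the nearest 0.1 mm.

Total = Σ Rᵢ Δtᵢ = 6.3 × 2.8 + 21 × 4.7
      = 17.64 + 98.7 = 116.3 mm.

total ≈ 116.3 mm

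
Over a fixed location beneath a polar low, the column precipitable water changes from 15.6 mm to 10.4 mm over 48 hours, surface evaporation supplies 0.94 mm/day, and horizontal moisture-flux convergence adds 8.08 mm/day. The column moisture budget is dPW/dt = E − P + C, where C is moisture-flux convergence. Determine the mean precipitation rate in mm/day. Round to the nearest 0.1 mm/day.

dPW/dt = (10.4 − 15.6) mm / (48/24 day) = -2.600 mm/day.
P = E + C − dPW/dt = 0.94 + (8.08) − (-2.600) = 11.6 mm/day.

P ≈ 11.6 mm/day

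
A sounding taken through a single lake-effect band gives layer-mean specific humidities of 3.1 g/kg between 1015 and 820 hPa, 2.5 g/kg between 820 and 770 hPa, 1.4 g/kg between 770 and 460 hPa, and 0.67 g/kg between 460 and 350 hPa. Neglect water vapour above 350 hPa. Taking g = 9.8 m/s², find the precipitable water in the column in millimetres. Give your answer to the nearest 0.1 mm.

Precipitable water is the column-integrated vapour mass per unit area: PW = (1/g) Σ q̄ Δp, with q in kg/kg and Δp in Pa (1 kg/m² of water = 1 mm).
Layer 1015–820 hPa: Δp = 195 hPa = 19500 Pa, q̄ = 0.0031 kg/kg → 0.0031 × 19500 / 9.8 = 6.17 mm
Layer 820–770 hPa: Δp = 50 hPa = 5000 Pa, q̄ = 0.0025 kg/kg → 0.0025 × 5000 / 9.8 = 1.28 mm
Layer 770–460 hPa: Δp = 310 hPa = 31000 Pa, q̄ = 0.0014 kg/kg → 0.0014 × 31000 / 9.8 = 4.43 mm
Layer 460–350 hPa: Δp = 110 hPa = 11000 Pa, q̄ = 0.00067 kg/kg → 0.00067 × 11000 / 9.8 = 0.75 mm
PW = 6.17 + 1.28 + 4.43 + 0.75 = 12.63 ≈ 12.6 mm.

PW ≈ 12.6 mm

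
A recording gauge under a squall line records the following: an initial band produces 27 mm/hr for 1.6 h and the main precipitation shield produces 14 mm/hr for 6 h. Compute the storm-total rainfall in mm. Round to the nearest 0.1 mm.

total ≈ 127.2 mm

Total = Σ Rᵢ Δtᵢ = 27 × 1.6 + 14 × 6
      = 43.2 + 84 = 127.2 mm.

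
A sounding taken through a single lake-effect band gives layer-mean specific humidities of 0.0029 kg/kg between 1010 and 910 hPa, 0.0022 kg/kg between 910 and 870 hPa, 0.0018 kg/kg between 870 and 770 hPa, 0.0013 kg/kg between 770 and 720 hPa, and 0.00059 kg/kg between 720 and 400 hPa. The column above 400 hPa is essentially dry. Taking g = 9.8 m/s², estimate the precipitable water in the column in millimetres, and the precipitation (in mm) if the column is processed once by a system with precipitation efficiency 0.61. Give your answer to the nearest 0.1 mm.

PW ≈ 8.3 mm; precipitation ≈ 5.1 mm

Precipitable water is the column-integrated vapour mass per unit area: PW = (1/g) Σ q̄ Δp, with q in kg/kg and Δp in Pa (1 kg/m² of water = 1 mm).
Layer 1010–910 hPa: Δp = 100 hPa = 10000 Pa, q̄ = 0.0029 kg/kg → 0.0029 × 10000 / 9.8 = 2.96 mm
Layer 910–870 hPa: Δp = 40 hPa = 4000 Pa, q̄ = 0.0022 kg/kg → 0.0022 × 4000 / 9.8 = 0.90 mm
Layer 870–770 hPa: Δp = 100 hPa = 10000 Pa, q̄ = 0.0018 kg/kg → 0.0018 × 10000 / 9.8 = 1.84 mm
Layer 770–720 hPa: Δp = 50 hPa = 5000 Pa, q̄ = 0.0013 kg/kg → 0.0013 × 5000 / 9.8 = 0.66 mm
Layer 720–400 hPa: Δp = 320 hPa = 32000 Pa, q̄ = 0.00059 kg/kg → 0.00059 × 32000 / 9.8 = 1.93 mm
PW = 2.96 + 0.90 + 1.84 + 0.66 + 1.93 = 8.29 ≈ 8.3 mm.
Precipitation = ε × PW = 0.61 × 8.3 = 5.1 mm.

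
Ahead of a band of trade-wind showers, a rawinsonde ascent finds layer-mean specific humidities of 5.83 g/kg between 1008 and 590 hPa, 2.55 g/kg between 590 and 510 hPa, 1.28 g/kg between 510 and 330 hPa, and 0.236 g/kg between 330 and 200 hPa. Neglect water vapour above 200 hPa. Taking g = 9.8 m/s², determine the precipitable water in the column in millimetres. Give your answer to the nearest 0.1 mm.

PW ≈ 29.6 mm

Precipitable water is the column-integrated vapour mass per unit area: PW = (1/g) Σ q̄ Δp, with q in kg/kg and Δp in Pa (1 kg/m² of water = 1 mm).
Layer 1008–590 hPa: Δp = 418 hPa = 41800 Pa, q̄ = 0.00583 kg/kg → 0.00583 × 41800 / 9.8 = 24.87 mm
Layer 590–510 hPa: Δp = 80 hPa = 8000 Pa, q̄ = 0.00255 kg/kg → 0.00255 × 8000 / 9.8 = 2.08 mm
Layer 510–330 hPa: Δp = 180 hPa = 18000 Pa, q̄ = 0.00128 kg/kg → 0.00128 × 18000 / 9.8 = 2.35 mm
Layer 330–200 hPa: Δp = 130 hPa = 13000 Pa, q̄ = 0.000236 kg/kg → 0.000236 × 13000 / 9.8 = 0.31 mm
PW = 24.87 + 2.08 + 2.35 + 0.31 = 29.61 ≈ 29.6 mm.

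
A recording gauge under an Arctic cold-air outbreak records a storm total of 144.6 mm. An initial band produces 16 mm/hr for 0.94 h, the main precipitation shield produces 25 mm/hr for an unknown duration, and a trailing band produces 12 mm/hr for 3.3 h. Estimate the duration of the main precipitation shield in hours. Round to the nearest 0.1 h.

Known phases: 16 × 0.94 + 12 × 3.3 = 15.04 + 39.6 = 54.64 mm.
Remaining depth = 144.6 − 54.64 = 89.96 mm.
Duration = 89.96 / 25 = 3.6 h.

duration ≈ 3.6 h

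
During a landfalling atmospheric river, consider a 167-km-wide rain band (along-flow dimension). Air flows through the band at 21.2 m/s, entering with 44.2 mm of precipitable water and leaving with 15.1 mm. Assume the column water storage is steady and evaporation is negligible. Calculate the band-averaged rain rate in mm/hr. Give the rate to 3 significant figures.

Column moisture flux per unit crosswind length is F = V × PW.
Inflow: F_in = 21.2 × 44.2 = 937.04 mm·m/s
Outflow: F_out = 21.2 × 15.1 = 320.12 mm·m/s
Steady-state rate R = (F_in − F_out)/L = (937.04 − 320.12) / 167000 m = 3.694e-03 mm/s.
R = 3.694e-03 × 3600 = 13.3 mm/hr.

R ≈ 13.3 mm/hr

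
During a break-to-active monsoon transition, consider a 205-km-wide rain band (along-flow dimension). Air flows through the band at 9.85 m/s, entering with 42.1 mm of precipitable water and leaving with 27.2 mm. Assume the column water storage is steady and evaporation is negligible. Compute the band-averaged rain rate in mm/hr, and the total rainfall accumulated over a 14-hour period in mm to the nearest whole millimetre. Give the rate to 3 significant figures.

Column moisture flux per unit crosswind length is F = V × PW.
Inflow: F_in = 9.85 × 42.1 = 414.685 mm·m/s
Outflow: F_out = 9.85 × 27.2 = 267.92 mm·m/s
Steady-state rate R = (F_in − F_out)/L = (414.685 − 267.92) / 205000 m = 7.159e-04 mm/s.
R = 7.159e-04 × 3600 = 2.58 mm/hr.
Over 14 h: total = 2.58 × 14 = 36.12 ≈ 36 mm.

R ≈ 2.58 mm/hr; total ≈ 36 mm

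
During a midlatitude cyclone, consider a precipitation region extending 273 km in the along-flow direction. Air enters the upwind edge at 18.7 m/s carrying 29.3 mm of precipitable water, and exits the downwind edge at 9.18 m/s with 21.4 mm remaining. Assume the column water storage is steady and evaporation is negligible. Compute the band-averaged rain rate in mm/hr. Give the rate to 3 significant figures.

Column moisture flux per unit crosswind length is F = V × PW.
Inflow: F_in = 18.7 × 29.3 = 547.91 mm·m/s
Outflow: F_out = 9.18 × 21.4 = 196.452 mm·m/s
Steady-state rate R = (F_in − F_out)/L = (547.91 − 196.452) / 273000 m = 1.287e-03 mm/s.
R = 1.287e-03 × 3600 = 4.63 mm/hr.

R ≈ 4.63 mm/hr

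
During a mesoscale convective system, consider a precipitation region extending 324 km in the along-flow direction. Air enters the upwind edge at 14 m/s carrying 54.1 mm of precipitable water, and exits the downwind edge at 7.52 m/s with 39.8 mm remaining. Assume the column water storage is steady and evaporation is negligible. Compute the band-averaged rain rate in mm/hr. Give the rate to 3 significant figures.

R ≈ 5.09 mm/hr

Column moisture flux per unit crosswind length is F = V × PW.
Inflow: F_in = 14 × 54.1 = 757.4 mm·m/s
Outflow: F_out = 7.52 × 39.8 = 299.296 mm·m/s
Steady-state rate R = (F_in − F_out)/L = (757.4 − 299.296) / 324000 m = 1.414e-03 mm/s.
R = 1.414e-03 × 3600 = 5.09 mm/hr.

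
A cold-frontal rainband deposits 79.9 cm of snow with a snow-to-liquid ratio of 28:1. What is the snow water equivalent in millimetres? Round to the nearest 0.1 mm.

SWE ≈ 28.5 mm

SWE = snow depth / ratio = 79.9 cm / 28 = 2.854 cm = 28.5 mm.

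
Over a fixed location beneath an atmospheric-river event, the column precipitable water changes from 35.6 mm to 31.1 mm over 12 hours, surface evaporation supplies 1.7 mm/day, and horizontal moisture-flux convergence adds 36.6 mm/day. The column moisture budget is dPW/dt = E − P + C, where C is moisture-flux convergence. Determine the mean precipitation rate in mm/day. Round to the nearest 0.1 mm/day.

P ≈ 47.3 mm/day

dPW/dt = (31.1 − 35.6) mm / (12/24 day) = -9.000 mm/day.
P = E + C − dPW/dt = 1.7 + (36.6) − (-9.000) = 47.3 mm/day.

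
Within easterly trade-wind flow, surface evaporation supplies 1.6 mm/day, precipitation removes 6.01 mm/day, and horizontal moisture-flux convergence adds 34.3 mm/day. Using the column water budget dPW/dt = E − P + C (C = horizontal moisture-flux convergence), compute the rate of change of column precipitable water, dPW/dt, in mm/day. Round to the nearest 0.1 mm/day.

dPW/dt = E − P + C = 1.6 − 6.01 + (34.3) = 29.9 mm/day.

dPW/dt ≈ 29.9 mm/day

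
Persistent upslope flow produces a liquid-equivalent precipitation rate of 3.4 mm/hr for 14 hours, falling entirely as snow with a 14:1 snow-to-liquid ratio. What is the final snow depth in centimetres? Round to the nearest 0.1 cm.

snow depth ≈ 66.6 cm

Liquid-equivalent depth = 3.4 × 14 = 47.6 mm.
Snow depth = 47.6 mm × 14 = 666.4 mm = 66.6 cm.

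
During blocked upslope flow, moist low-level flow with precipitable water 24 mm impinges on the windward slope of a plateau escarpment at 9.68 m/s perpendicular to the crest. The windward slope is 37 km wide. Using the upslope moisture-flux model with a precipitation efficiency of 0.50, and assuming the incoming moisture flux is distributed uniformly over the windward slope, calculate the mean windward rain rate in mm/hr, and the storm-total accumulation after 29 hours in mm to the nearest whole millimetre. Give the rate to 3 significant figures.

R ≈ 11.3 mm/hr; total ≈ 328 mm

Incoming column moisture flux per unit ridge length: F = V × PW = 9.68 × 24 = 232.32 mm·m/s.
Spread over the 37 km slope with efficiency ε = 0.50: R = ε·F/W = 0.50 × 232.32 / 37000 m = 3.139e-03 mm/s.
R = 3.139e-03 × 3600 = 11.3 mm/hr.
Over 29 h: total = 11.3 × 29 = 327.7 ≈ 328 mm.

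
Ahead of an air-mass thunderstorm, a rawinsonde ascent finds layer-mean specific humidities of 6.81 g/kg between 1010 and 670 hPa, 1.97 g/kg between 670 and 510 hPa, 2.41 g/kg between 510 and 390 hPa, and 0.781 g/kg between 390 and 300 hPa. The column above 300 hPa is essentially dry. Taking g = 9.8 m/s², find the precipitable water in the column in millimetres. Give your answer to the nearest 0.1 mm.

Precipitable water is the column-integrated vapour mass per unit area: PW = (1/g) Σ q̄ Δp, with q in kg/kg and Δp in Pa (1 kg/m² of water = 1 mm).
Layer 1010–670 hPa: Δp = 340 hPa = 34000 Pa, q̄ = 0.00681 kg/kg → 0.00681 × 34000 / 9.8 = 23.63 mm
Layer 670–510 hPa: Δp = 160 hPa = 16000 Pa, q̄ = 0.00197 kg/kg → 0.00197 × 16000 / 9.8 = 3.22 mm
Layer 510–390 hPa: Δp = 120 hPa = 12000 Pa, q̄ = 0.00241 kg/kg → 0.00241 × 12000 / 9.8 = 2.95 mm
Layer 390–300 hPa: Δp = 90 hPa = 9000 Pa, q̄ = 0.000781 kg/kg → 0.000781 × 9000 / 9.8 = 0.72 mm
PW = 23.63 + 3.22 + 2.95 + 0.72 = 30.52 ≈ 30.5 mm.

PW ≈ 30.5 mm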